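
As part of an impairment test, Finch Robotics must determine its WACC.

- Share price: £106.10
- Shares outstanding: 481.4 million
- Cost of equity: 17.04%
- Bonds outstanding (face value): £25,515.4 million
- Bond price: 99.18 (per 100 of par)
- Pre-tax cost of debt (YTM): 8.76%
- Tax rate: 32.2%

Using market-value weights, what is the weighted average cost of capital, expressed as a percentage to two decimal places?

Market value of equity E = 106.1 × 481.4m = 51076.54m. Market value of debt D = 25515.4m × 99.18/100 = 25306.17372m.
Total capital V = 51076.54 + 25306.17372 = 76382.71372.
Equity: weight = 51076.54/76382.71372 = 0.6687; cost = 17.04%.
Bonds outstanding: weight = 25306.17372/76382.71372 = 0.3313; after-tax cost = 8.76% × (1 − 32.2%) = 5.9393%.
WACC = 0.6687 × 17.0400% + 0.3313 × 5.9393% = 13.3622%.

13.36%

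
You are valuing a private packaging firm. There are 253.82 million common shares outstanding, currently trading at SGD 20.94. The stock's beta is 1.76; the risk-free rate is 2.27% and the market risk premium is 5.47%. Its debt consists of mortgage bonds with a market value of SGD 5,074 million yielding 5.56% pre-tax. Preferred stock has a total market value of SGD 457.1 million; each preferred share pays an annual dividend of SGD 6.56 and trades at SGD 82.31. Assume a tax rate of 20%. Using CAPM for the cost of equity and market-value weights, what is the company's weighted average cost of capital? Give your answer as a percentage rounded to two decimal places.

8.25%

Cost of equity via CAPM: Re = 2.27% + 1.76 × 5.47% = 11.8972%.
Cost of preferred: Rp = 6.56 / 82.31 = 7.9699%.
Market value of equity E = 20.94 × 253.82m = 5314.9908m.
Total capital V = 5314.9908 + 457.1 + 5074 = 10846.0908.
Equity: weight = 5314.9908/10846.0908 = 0.4900; cost = 11.8972%.
Preferred: weight = 457.1/10846.0908 = 0.0421; cost = 7.9699%.
Mortgage bonds: weight = 5074/10846.0908 = 0.4678; after-tax cost = 5.56% × (1 − 20%) = 4.4480%.
WACC = 0.4900 × 11.8972% + 0.0421 × 7.9699% + 0.4678 × 4.4480% = 8.2468%.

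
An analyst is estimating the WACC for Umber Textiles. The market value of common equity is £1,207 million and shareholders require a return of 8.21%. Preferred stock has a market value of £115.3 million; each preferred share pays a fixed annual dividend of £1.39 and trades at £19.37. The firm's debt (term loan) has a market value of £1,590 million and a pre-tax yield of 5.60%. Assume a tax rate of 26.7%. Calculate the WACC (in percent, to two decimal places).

5.93%

Cost of preferred: Rp = 1.39 / 19.37 = 7.1760%.
Total capital V = 1207 + 115.3 + 1590 = 2912.3.
Equity: weight = 1207/2912.3 = 0.4144; cost = 8.21%.
Preferred: weight = 115.3/2912.3 = 0.0396; cost = 7.176%.
Term loan: weight = 1590/2912.3 = 0.5460; after-tax cost = 5.6% × (1 − 26.7%) = 4.1048%.
WACC = 0.4144 × 8.2100% + 0.0396 × 7.1760% + 0.5460 × 4.1048% = 5.9278%.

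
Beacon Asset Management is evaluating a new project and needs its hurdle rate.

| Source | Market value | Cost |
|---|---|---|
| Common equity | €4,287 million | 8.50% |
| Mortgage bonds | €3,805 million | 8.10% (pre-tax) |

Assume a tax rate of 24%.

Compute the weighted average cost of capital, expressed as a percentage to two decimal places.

Total capital V = 4287 + 3805 = 8092.
Equity: weight = 4287/8092 = 0.5298; cost = 8.5%.
Mortgage bonds: weight = 3805/8092 = 0.4702; after-tax cost = 8.1% × (1 − 24%) = 6.1560%.
WACC = 0.5298 × 8.5000% + 0.4702 × 6.1560% = 7.3978%.

7.40%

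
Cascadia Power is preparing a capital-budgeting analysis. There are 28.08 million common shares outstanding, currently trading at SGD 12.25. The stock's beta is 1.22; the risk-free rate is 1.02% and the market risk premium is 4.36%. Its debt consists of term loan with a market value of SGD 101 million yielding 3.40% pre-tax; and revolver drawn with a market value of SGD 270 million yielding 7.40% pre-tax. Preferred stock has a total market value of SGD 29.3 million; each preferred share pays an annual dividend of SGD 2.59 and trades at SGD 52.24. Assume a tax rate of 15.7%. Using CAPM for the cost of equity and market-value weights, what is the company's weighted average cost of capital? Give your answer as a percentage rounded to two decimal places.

Cost of equity via CAPM: Re = 1.02% + 1.22 × 4.36% = 6.3392%.
Cost of preferred: Rp = 2.59 / 52.24 = 4.9579%.
Market value of equity E = 12.25 × 28.08m = 343.98m.
Total capital V = 343.98 + 29.3 + 101 + 270 = 744.28.
Equity: weight = 343.98/744.28 = 0.4622; cost = 6.3392%.
Preferred: weight = 29.3/744.28 = 0.0394; cost = 4.9579%.
Term loan: weight = 101/744.28 = 0.1357; after-tax cost = 3.4% × (1 − 15.7%) = 2.8662%.
Revolver drawn: weight = 270/744.28 = 0.3628; after-tax cost = 7.4% × (1 − 15.7%) = 6.2382%.
WACC = 0.4622 × 6.3392% + 0.0394 × 4.9579% + 0.1357 × 2.8662% + 0.3628 × 6.2382% = 5.7769%.

5.78%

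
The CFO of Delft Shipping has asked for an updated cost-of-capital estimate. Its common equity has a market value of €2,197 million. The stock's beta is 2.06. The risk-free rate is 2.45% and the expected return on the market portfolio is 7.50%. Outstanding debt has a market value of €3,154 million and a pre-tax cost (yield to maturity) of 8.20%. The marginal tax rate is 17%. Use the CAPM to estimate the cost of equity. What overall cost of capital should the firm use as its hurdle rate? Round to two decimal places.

9.29%

Market risk premium = 7.5% − 2.45% = 5.05%.
Cost of equity via CAPM: Re = 2.45% + 2.06 × 5.05% = 12.8530%.
Total capital V = 2197 + 3154 = 5351.
Equity: weight = 2197/5351 = 0.4106; cost = 12.853%.
Debt: weight = 3154/5351 = 0.5894; after-tax cost = 8.2% × (1 − 17%) = 6.8060%.
WACC = 0.4106 × 12.8530% + 0.5894 × 6.8060% = 9.2888%.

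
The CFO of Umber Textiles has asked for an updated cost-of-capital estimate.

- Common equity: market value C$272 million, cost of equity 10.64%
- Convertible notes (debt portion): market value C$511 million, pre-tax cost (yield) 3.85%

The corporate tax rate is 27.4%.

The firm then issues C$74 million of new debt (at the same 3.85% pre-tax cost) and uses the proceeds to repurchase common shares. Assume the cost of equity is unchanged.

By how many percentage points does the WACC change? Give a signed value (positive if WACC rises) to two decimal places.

-0.74 pp

Current WACC:
Total capital V = 272 + 511 = 783.
Equity: weight = 272/783 = 0.3474; cost = 10.64%.
Convertible notes (debt portion): weight = 511/783 = 0.6526; after-tax cost = 3.85% × (1 − 27.4%) = 2.7951%.
WACC = 0.3474 × 10.6400% + 0.6526 × 2.7951% = 5.5203%.
After the change:
Total capital V = 198 + 585 = 783.
Equity: weight = 198/783 = 0.2529; cost = 10.64%.
Convertible notes (debt portion): weight = 585/783 = 0.7471; after-tax cost = 3.85% × (1 − 27.4%) = 2.7951%.
WACC = 0.2529 × 10.6400% + 0.7471 × 2.7951% = 4.7789%.
Change in WACC = 4.7789% − 5.5203% = -0.7414 pp.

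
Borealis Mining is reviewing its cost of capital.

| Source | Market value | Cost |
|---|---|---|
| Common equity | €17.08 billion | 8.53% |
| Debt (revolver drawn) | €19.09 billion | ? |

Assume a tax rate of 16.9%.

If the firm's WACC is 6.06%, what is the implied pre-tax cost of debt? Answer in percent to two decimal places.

4.63%

Total capital V = 17.08 + 19.09 = 36.17.
Equity weight = 17.08/36.17 = 0.4722.
Revolver drawn weight = 19.09/36.17 = 0.5278.
Equity contribution = 0.4722 × 8.53% = 4.0280%.
Remaining for debt = 6.06% − 4.0280% = 2.0320%.
Rd × (1 − 16.9%) × 0.5278 = 2.0320%  ⇒  Rd = 4.6331%.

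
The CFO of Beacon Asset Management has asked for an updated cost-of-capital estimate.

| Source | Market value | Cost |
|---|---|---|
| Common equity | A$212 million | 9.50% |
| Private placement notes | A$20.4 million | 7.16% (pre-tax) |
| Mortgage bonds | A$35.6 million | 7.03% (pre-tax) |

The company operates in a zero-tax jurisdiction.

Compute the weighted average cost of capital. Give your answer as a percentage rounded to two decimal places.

8.99%

Total capital V = 212 + 20.4 + 35.6 = 268.
Equity: weight = 212/268 = 0.7910; cost = 9.5%.
Private placement notes: weight = 20.4/268 = 0.0761; after-tax cost = 7.16% × (1 − 0%) = 7.1600%.
Mortgage bonds: weight = 35.6/268 = 0.1328; after-tax cost = 7.03% × (1 − 0%) = 7.0300%.
WACC = 0.7910 × 9.5000% + 0.0761 × 7.1600% + 0.1328 × 7.0300% = 8.9938%.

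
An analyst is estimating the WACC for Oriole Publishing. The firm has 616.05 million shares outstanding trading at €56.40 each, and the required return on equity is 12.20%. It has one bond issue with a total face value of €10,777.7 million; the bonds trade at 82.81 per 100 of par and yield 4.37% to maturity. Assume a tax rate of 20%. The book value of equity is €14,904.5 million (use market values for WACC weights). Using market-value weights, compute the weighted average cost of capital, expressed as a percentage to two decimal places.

10.42%

Market value of equity E = 56.4 × 616.05m = 34745.22m. Market value of debt D = 10777.7m × 82.81/100 = 8925.01337m.
Total capital V = 34745.22 + 8925.01337 = 43670.23337.
Equity: weight = 34745.22/43670.23337 = 0.7956; cost = 12.2%.
Bonds outstanding: weight = 8925.01337/43670.23337 = 0.2044; after-tax cost = 4.37% × (1 − 20%) = 3.4960%.
WACC = 0.7956 × 12.2000% + 0.2044 × 3.4960% = 10.4211%.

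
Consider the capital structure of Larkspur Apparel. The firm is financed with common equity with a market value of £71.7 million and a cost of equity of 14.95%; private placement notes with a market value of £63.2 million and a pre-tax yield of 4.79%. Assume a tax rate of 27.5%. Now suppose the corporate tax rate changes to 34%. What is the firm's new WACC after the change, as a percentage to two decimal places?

9.43%

After the change:
Total capital V = 71.7 + 63.2 = 134.9.
Equity: weight = 71.7/134.9 = 0.5315; cost = 14.95%.
Private placement notes: weight = 63.2/134.9 = 0.4685; after-tax cost = 4.79% × (1 − 34%) = 3.1614%.
WACC = 0.5315 × 14.9500% + 0.4685 × 3.1614% = 9.4271%.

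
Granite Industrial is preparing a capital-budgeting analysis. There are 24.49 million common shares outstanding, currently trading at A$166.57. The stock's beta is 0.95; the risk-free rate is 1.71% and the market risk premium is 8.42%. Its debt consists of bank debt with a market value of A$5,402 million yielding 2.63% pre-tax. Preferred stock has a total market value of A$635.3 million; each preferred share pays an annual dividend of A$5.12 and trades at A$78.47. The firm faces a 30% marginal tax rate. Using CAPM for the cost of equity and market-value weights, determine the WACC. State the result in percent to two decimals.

5.31%

Cost of equity via CAPM: Re = 1.71% + 0.95 × 8.42% = 9.7090%.
Cost of preferred: Rp = 5.12 / 78.47 = 6.5248%.
Market value of equity E = 166.57 × 24.49m = 4079.2993m.
Total capital V = 4079.2993 + 635.3 + 5402 = 10116.5993.
Equity: weight = 4079.2993/10116.5993 = 0.4032; cost = 9.709%.
Preferred: weight = 635.3/10116.5993 = 0.0628; cost = 6.5248%.
Bank debt: weight = 5402/10116.5993 = 0.5340; after-tax cost = 2.63% × (1 − 30%) = 1.8410%.
WACC = 0.4032 × 9.7090% + 0.0628 × 6.5248% + 0.5340 × 1.8410% = 5.3077%.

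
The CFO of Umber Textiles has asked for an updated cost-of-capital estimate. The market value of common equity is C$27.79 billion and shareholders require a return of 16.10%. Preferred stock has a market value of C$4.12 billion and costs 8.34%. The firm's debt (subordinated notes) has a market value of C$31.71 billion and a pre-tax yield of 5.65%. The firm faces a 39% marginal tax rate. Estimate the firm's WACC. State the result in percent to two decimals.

Total capital V = 27.79 + 4.12 + 31.71 = 63.62.
Equity: weight = 27.79/63.62 = 0.4368; cost = 16.1%.
Preferred: weight = 4.12/63.62 = 0.0648; cost = 8.34%.
Subordinated notes: weight = 31.71/63.62 = 0.4984; after-tax cost = 5.65% × (1 − 39%) = 3.4465%.
WACC = 0.4368 × 16.1000% + 0.0648 × 8.3400% + 0.4984 × 3.4465% = 9.2906%.

9.29%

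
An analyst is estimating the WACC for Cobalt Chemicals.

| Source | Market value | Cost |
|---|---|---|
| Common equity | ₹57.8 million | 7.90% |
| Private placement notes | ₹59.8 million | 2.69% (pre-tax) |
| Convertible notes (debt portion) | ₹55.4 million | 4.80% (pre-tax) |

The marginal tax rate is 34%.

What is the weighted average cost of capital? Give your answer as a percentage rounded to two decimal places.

Total capital V = 57.8 + 59.8 + 55.4 = 173.
Equity: weight = 57.8/173 = 0.3341; cost = 7.9%.
Private placement notes: weight = 59.8/173 = 0.3457; after-tax cost = 2.69% × (1 − 34%) = 1.7754%.
Convertible notes (debt portion): weight = 55.4/173 = 0.3202; after-tax cost = 4.8% × (1 − 34%) = 3.1680%.
WACC = 0.3341 × 7.9000% + 0.3457 × 1.7754% + 0.3202 × 3.1680% = 4.2676%.

4.27%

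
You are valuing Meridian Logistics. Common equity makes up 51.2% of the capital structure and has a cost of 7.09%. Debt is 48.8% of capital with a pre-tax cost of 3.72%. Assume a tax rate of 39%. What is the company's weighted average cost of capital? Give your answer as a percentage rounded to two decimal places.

After-tax cost of debt = 3.72% × (1 − 39%) = 2.2692%.
WACC = 0.512 × 7.0900% + 0.488 × 2.2692% = 4.7374%.

4.74%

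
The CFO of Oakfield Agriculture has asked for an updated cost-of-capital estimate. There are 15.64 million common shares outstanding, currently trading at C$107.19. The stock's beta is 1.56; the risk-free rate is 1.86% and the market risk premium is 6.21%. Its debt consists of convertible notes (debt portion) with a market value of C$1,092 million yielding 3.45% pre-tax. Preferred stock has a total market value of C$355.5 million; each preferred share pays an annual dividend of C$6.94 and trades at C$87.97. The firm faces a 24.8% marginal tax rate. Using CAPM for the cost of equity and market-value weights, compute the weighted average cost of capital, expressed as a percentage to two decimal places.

Cost of equity via CAPM: Re = 1.86% + 1.56 × 6.21% = 11.5476%.
Cost of preferred: Rp = 6.94 / 87.97 = 7.8891%.
Market value of equity E = 107.19 × 15.64m = 1676.4516m.
Total capital V = 1676.4516 + 355.5 + 1092 = 3123.9516.
Equity: weight = 1676.4516/3123.9516 = 0.5366; cost = 11.5476%.
Preferred: weight = 355.5/3123.9516 = 0.1138; cost = 7.8891%.
Convertible notes (debt portion): weight = 1092/3123.9516 = 0.3496; after-tax cost = 3.45% × (1 − 24.8%) = 2.5944%.
WACC = 0.5366 × 11.5476% + 0.1138 × 7.8891% + 0.3496 × 2.5944% = 8.0016%.

8.00%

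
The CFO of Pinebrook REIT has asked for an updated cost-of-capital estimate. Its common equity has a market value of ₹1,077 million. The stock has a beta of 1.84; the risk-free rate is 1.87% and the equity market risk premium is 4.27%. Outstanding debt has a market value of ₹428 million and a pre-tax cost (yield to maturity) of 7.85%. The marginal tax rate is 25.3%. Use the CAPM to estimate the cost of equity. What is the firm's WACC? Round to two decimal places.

Cost of equity via CAPM: Re = 1.87% + 1.84 × 4.27% = 9.7268%.
Total capital V = 1077 + 428 = 1505.
Equity: weight = 1077/1505 = 0.7156; cost = 9.7268%.
Debt: weight = 428/1505 = 0.2844; after-tax cost = 7.85% × (1 − 25.3%) = 5.8639%.
WACC = 0.7156 × 9.7268% + 0.2844 × 5.8639% = 8.6283%.

8.63%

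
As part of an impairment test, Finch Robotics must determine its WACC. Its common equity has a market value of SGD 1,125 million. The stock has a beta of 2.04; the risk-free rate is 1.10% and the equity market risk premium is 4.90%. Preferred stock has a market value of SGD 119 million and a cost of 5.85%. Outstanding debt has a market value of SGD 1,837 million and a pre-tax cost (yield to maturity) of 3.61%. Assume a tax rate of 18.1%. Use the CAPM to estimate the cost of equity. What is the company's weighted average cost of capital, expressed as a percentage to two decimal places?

Cost of equity via CAPM: Re = 1.1% + 2.04 × 4.9% = 11.0960%.
Total capital V = 1125 + 119 + 1837 = 3081.
Equity: weight = 1125/3081 = 0.3651; cost = 11.096%.
Preferred: weight = 119/3081 = 0.0386; cost = 5.85%.
Debt: weight = 1837/3081 = 0.5962; after-tax cost = 3.61% × (1 − 18.1%) = 2.9566%.
WACC = 0.3651 × 11.0960% + 0.0386 × 5.8500% + 0.5962 × 2.9566% = 6.0404%.

6.04%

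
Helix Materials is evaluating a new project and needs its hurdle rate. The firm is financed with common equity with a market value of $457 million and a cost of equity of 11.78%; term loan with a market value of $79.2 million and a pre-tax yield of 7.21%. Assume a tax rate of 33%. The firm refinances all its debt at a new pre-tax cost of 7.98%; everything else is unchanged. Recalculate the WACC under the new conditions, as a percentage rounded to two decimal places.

After the change:
Total capital V = 457 + 79.2 = 536.2.
Equity: weight = 457/536.2 = 0.8523; cost = 11.78%.
Term loan: weight = 79.2/536.2 = 0.1477; after-tax cost = 7.98% × (1 − 33%) = 5.3466%.
WACC = 0.8523 × 11.7800% + 0.1477 × 5.3466% = 10.8297%.

10.83%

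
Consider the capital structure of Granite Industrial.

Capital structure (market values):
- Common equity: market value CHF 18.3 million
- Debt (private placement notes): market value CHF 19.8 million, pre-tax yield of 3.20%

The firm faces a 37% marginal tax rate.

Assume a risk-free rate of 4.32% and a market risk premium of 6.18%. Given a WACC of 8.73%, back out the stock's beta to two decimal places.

1.89

Total capital V = 18.3 + 19.8 = 38.1.
Equity weight = 18.3/38.1 = 0.4803.
Private placement notes weight = 19.8/38.1 = 0.5197.
Debt contribution = 0.5197 × 3.2% × (1 − 37%) = 1.0477%.
Required equity contribution = 8.73% − 1.0477% = 7.6823%  ⇒  Re = 15.9943%.
CAPM: 15.9943% = 4.32% + β × 6.18%  ⇒  β = 1.8890.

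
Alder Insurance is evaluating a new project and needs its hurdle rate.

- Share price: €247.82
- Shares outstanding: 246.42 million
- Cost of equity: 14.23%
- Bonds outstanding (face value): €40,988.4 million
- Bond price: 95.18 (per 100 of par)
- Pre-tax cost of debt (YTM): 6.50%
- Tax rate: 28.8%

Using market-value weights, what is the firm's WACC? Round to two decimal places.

10.49%

Market value of equity E = 247.82 × 246.42m = 61067.8044m. Market value of debt D = 40988.4m × 95.18/100 = 39012.75912m.
Total capital V = 61067.8044 + 39012.75912 = 100080.56352.
Equity: weight = 61067.8044/100080.56352 = 0.6102; cost = 14.23%.
Bonds outstanding: weight = 39012.75912/100080.56352 = 0.3898; after-tax cost = 6.5% × (1 − 28.8%) = 4.6280%.
WACC = 0.6102 × 14.2300% + 0.3898 × 4.6280% = 10.4870%.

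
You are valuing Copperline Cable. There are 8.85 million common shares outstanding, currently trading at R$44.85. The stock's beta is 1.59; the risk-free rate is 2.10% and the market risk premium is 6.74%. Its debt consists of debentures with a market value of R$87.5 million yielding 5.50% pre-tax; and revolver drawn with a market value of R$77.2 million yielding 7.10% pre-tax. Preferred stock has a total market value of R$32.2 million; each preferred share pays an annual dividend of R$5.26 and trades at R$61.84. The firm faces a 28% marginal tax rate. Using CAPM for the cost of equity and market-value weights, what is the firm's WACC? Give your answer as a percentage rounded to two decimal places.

Cost of equity via CAPM: Re = 2.1% + 1.59 × 6.74% = 12.8166%.
Cost of preferred: Rp = 5.26 / 61.84 = 8.5058%.
Market value of equity E = 44.85 × 8.85m = 396.9225m.
Total capital V = 396.9225 + 32.2 + 87.5 + 77.2 = 593.8225.
Equity: weight = 396.9225/593.8225 = 0.6684; cost = 12.8166%.
Preferred: weight = 32.2/593.8225 = 0.0542; cost = 8.5058%.
Debentures: weight = 87.5/593.8225 = 0.1474; after-tax cost = 5.5% × (1 − 28%) = 3.9600%.
Revolver drawn: weight = 77.2/593.8225 = 0.1300; after-tax cost = 7.1% × (1 − 28%) = 5.1120%.
WACC = 0.6684 × 12.8166% + 0.0542 × 8.5058% + 0.1474 × 3.9600% + 0.1300 × 5.1120% = 10.2762%.

10.28%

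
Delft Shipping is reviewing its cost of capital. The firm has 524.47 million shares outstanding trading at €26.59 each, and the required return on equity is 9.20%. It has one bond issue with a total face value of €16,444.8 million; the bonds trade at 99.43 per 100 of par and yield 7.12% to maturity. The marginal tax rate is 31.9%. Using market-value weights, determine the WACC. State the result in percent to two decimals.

Market value of equity E = 26.59 × 524.47m = 13945.6573m. Market value of debt D = 16444.8m × 99.43/100 = 16351.06464m.
Total capital V = 13945.6573 + 16351.06464 = 30296.72194.
Equity: weight = 13945.6573/30296.72194 = 0.4603; cost = 9.2%.
Bonds outstanding: weight = 16351.06464/30296.72194 = 0.5397; after-tax cost = 7.12% × (1 − 31.9%) = 4.8487%.
WACC = 0.4603 × 9.2000% + 0.5397 × 4.8487% = 6.8516%.

6.85%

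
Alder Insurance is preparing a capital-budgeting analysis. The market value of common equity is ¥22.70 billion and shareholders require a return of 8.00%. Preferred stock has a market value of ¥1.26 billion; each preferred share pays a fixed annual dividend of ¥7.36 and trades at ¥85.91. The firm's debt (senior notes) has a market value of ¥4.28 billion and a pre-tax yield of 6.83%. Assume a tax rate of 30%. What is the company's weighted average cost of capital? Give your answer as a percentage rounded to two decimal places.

Cost of preferred: Rp = 7.36 / 85.91 = 8.5671%.
Total capital V = 22.7 + 1.26 + 4.28 = 28.24.
Equity: weight = 22.7/28.24 = 0.8038; cost = 8%.
Preferred: weight = 1.26/28.24 = 0.0446; cost = 8.5671%.
Senior notes: weight = 4.28/28.24 = 0.1516; after-tax cost = 6.83% × (1 − 30%) = 4.7810%.
WACC = 0.8038 × 8.0000% + 0.0446 × 8.5671% + 0.1516 × 4.7810% = 7.5374%.

7.54%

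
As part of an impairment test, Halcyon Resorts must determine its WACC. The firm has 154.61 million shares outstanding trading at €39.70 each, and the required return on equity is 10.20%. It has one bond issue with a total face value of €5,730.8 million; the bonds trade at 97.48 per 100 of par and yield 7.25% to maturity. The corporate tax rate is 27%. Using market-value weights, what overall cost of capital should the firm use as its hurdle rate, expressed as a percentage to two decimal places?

7.86%

Market value of equity E = 39.7 × 154.61m = 6138.017m. Market value of debt D = 5730.8m × 97.48/100 = 5586.38384m.
Total capital V = 6138.017 + 5586.38384 = 11724.40084.
Equity: weight = 6138.017/11724.40084 = 0.5235; cost = 10.2%.
Bonds outstanding: weight = 5586.38384/11724.40084 = 0.4765; after-tax cost = 7.25% × (1 − 27%) = 5.2925%.
WACC = 0.5235 × 10.2000% + 0.4765 × 5.2925% = 7.8617%.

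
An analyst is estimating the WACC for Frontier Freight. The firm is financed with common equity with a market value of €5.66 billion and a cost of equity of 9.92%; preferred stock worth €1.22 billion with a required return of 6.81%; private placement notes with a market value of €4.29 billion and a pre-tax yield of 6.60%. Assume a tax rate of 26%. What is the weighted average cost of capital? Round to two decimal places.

Total capital V = 5.66 + 1.22 + 4.29 = 11.17.
Equity: weight = 5.66/11.17 = 0.5067; cost = 9.92%.
Preferred: weight = 1.22/11.17 = 0.1092; cost = 6.81%.
Private placement notes: weight = 4.29/11.17 = 0.3841; after-tax cost = 6.6% × (1 − 26%) = 4.8840%.
WACC = 0.5067 × 9.9200% + 0.1092 × 6.8100% + 0.3841 × 4.8840% = 7.6462%.

7.65%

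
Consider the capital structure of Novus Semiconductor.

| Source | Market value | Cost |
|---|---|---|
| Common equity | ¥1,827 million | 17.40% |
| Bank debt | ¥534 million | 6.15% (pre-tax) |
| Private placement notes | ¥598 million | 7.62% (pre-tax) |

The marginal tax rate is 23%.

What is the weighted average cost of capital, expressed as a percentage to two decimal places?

Total capital V = 1827 + 534 + 598 = 2959.
Equity: weight = 1827/2959 = 0.6174; cost = 17.4%.
Bank debt: weight = 534/2959 = 0.1805; after-tax cost = 6.15% × (1 − 23%) = 4.7355%.
Private placement notes: weight = 598/2959 = 0.2021; after-tax cost = 7.62% × (1 − 23%) = 5.8674%.
WACC = 0.6174 × 17.4000% + 0.1805 × 4.7355% + 0.2021 × 5.8674% = 12.7838%.

12.78%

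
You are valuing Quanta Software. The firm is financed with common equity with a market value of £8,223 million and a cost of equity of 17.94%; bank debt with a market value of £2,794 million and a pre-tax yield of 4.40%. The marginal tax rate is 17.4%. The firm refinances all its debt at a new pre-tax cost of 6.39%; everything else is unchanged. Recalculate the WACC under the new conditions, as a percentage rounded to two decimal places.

After the change:
Total capital V = 8223 + 2794 = 11017.
Equity: weight = 8223/11017 = 0.7464; cost = 17.94%.
Bank debt: weight = 2794/11017 = 0.2536; after-tax cost = 6.39% × (1 − 17.4%) = 5.2781%.
WACC = 0.7464 × 17.9400% + 0.2536 × 5.2781% = 14.7289%.

14.73%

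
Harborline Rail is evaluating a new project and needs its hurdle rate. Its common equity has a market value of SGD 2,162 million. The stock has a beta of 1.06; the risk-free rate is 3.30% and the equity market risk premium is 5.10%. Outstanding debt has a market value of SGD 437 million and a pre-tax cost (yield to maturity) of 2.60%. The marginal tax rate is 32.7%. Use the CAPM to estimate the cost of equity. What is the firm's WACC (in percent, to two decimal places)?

7.54%

Cost of equity via CAPM: Re = 3.3% + 1.06 × 5.1% = 8.7060%.
Total capital V = 2162 + 437 = 2599.
Equity: weight = 2162/2599 = 0.8319; cost = 8.706%.
Debt: weight = 437/2599 = 0.1681; after-tax cost = 2.6% × (1 − 32.7%) = 1.7498%.
WACC = 0.8319 × 8.7060% + 0.1681 × 1.7498% = 7.5364%.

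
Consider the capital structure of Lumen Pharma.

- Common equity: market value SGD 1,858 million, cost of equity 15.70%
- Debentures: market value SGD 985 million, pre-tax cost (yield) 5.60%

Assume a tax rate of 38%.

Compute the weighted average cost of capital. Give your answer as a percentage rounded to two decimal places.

11.46%

Total capital V = 1858 + 985 = 2843.
Equity: weight = 1858/2843 = 0.6535; cost = 15.7%.
Debentures: weight = 985/2843 = 0.3465; after-tax cost = 5.6% × (1 − 38%) = 3.4720%.
WACC = 0.6535 × 15.7000% + 0.3465 × 3.4720% = 11.4634%.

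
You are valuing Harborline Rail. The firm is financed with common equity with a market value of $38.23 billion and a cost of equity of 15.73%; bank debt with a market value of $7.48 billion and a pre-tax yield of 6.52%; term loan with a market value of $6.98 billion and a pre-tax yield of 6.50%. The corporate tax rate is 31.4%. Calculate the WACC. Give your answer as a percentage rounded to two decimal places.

12.64%

Total capital V = 38.23 + 7.48 + 6.98 = 52.69.
Equity: weight = 38.23/52.69 = 0.7256; cost = 15.73%.
Bank debt: weight = 7.48/52.69 = 0.1420; after-tax cost = 6.52% × (1 − 31.4%) = 4.4727%.
Term loan: weight = 6.98/52.69 = 0.1325; after-tax cost = 6.5% × (1 − 31.4%) = 4.4590%.
WACC = 0.7256 × 15.7300% + 0.1420 × 4.4727% + 0.1325 × 4.4590% = 12.6388%.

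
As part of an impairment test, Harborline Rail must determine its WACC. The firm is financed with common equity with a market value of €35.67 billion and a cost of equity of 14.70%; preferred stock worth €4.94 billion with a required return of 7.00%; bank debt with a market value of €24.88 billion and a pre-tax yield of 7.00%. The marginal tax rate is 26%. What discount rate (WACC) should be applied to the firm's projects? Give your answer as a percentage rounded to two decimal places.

10.50%

Total capital V = 35.67 + 4.94 + 24.88 = 65.49.
Equity: weight = 35.67/65.49 = 0.5447; cost = 14.7%.
Preferred: weight = 4.94/65.49 = 0.0754; cost = 7%.
Bank debt: weight = 24.88/65.49 = 0.3799; after-tax cost = 7% × (1 − 26%) = 5.1800%.
WACC = 0.5447 × 14.7000% + 0.0754 × 7.0000% + 0.3799 × 5.1800% = 10.5025%.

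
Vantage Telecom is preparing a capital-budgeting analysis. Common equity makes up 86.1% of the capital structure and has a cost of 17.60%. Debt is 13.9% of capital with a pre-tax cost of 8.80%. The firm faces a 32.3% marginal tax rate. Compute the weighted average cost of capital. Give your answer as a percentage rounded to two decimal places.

After-tax cost of debt = 8.8% × (1 − 32.3%) = 5.9576%.
WACC = 0.861 × 17.6000% + 0.139 × 5.9576% = 15.9817%.

15.98%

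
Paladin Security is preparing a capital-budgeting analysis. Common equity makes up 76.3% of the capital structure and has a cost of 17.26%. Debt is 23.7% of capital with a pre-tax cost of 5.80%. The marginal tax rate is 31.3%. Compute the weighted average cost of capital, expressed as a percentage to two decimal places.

14.11%

After-tax cost of debt = 5.8% × (1 − 31.3%) = 3.9846%.
WACC = 0.763 × 17.2600% + 0.237 × 3.9846% = 14.1137%.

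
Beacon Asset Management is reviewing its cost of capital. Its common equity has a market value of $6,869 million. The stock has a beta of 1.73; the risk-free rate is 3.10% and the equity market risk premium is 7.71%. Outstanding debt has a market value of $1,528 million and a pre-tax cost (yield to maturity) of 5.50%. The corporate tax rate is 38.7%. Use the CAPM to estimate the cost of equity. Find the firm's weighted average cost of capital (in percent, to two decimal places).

Cost of equity via CAPM: Re = 3.1% + 1.73 × 7.71% = 16.4383%.
Total capital V = 6869 + 1528 = 8397.
Equity: weight = 6869/8397 = 0.8180; cost = 16.4383%.
Debt: weight = 1528/8397 = 0.1820; after-tax cost = 5.5% × (1 − 38.7%) = 3.3715%.
WACC = 0.8180 × 16.4383% + 0.1820 × 3.3715% = 14.0605%.

14.06%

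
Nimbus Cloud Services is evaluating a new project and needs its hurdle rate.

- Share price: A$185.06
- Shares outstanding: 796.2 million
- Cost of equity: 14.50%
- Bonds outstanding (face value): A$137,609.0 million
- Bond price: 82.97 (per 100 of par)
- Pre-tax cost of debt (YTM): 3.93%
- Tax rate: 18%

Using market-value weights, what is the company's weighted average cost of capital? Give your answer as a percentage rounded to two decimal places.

Market value of equity E = 185.06 × 796.2m = 147344.772m. Market value of debt D = 137609m × 82.97/100 = 114174.1873m.
Total capital V = 147344.772 + 114174.1873 = 261518.9593.
Equity: weight = 147344.772/261518.9593 = 0.5634; cost = 14.5%.
Bonds outstanding: weight = 114174.1873/261518.9593 = 0.4366; after-tax cost = 3.93% × (1 − 18%) = 3.2226%.
WACC = 0.5634 × 14.5000% + 0.4366 × 3.2226% = 9.5765%.

9.58%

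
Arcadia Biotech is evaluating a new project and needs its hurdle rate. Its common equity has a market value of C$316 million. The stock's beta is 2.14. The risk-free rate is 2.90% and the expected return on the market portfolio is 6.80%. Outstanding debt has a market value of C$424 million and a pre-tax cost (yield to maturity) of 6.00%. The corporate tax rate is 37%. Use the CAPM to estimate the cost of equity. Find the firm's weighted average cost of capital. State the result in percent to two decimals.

Market risk premium = 6.8% − 2.9% = 3.9%.
Cost of equity via CAPM: Re = 2.9% + 2.14 × 3.9% = 11.2460%.
Total capital V = 316 + 424 = 740.
Equity: weight = 316/740 = 0.4270; cost = 11.246%.
Debt: weight = 424/740 = 0.5730; after-tax cost = 6% × (1 − 37%) = 3.7800%.
WACC = 0.4270 × 11.2460% + 0.5730 × 3.7800% = 6.9682%.

6.97%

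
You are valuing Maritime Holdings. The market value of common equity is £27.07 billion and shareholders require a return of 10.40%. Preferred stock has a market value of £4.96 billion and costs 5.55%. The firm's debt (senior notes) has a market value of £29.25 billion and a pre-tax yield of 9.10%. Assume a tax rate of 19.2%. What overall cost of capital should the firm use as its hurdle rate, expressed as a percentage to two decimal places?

Total capital V = 27.07 + 4.96 + 29.25 = 61.28.
Equity: weight = 27.07/61.28 = 0.4417; cost = 10.4%.
Preferred: weight = 4.96/61.28 = 0.0809; cost = 5.55%.
Senior notes: weight = 29.25/61.28 = 0.4773; after-tax cost = 9.1% × (1 − 19.2%) = 7.3528%.
WACC = 0.4417 × 10.4000% + 0.0809 × 5.5500% + 0.4773 × 7.3528% = 8.5530%.

8.55%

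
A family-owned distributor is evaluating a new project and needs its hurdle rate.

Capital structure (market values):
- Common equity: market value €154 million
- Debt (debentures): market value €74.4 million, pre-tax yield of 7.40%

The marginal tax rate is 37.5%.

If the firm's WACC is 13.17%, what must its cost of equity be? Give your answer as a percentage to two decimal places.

17.30%

Total capital V = 154 + 74.4 = 228.4.
Equity weight = 154/228.4 = 0.6743.
Debentures weight = 74.4/228.4 = 0.3257.
Debt contribution = 0.3257 × 7.4% × (1 − 37.5%) = 1.5066%.
Required equity contribution = 13.17% − 1.5066% = 11.6634%.
Re = 11.6634% / 0.6743 = 17.2982%.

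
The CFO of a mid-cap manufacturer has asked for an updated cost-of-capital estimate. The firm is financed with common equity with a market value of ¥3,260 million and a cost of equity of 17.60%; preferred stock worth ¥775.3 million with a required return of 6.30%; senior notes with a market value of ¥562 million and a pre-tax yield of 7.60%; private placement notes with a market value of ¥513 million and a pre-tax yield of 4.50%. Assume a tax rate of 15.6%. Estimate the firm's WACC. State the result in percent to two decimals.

Total capital V = 3260 + 775.3 + 562 + 513 = 5110.3.
Equity: weight = 3260/5110.3 = 0.6379; cost = 17.6%.
Preferred: weight = 775.3/5110.3 = 0.1517; cost = 6.3%.
Senior notes: weight = 562/5110.3 = 0.1100; after-tax cost = 7.6% × (1 − 15.6%) = 6.4144%.
Private placement notes: weight = 513/5110.3 = 0.1004; after-tax cost = 4.5% × (1 − 15.6%) = 3.7980%.
WACC = 0.6379 × 17.6000% + 0.1517 × 6.3000% + 0.1100 × 6.4144% + 0.1004 × 3.7980% = 13.2700%.

13.27%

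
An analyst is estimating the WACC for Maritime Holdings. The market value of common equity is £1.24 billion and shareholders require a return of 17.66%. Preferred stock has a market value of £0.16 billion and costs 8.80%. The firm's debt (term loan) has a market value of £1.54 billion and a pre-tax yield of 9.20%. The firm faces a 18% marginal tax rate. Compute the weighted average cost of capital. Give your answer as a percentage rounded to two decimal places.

Total capital V = 1.24 + 0.16 + 1.54 = 2.94.
Equity: weight = 1.24/2.94 = 0.4218; cost = 17.66%.
Preferred: weight = 0.16/2.94 = 0.0544; cost = 8.8%.
Term loan: weight = 1.54/2.94 = 0.5238; after-tax cost = 9.2% × (1 − 18%) = 7.5440%.
WACC = 0.4218 × 17.6600% + 0.0544 × 8.8000% + 0.5238 × 7.5440% = 11.8790%.

11.88%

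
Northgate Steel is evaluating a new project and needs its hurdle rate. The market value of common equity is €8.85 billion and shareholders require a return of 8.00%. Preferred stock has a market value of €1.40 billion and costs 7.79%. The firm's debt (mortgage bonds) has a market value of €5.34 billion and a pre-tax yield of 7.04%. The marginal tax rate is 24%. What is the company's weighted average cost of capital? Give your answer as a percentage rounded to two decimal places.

7.07%

Total capital V = 8.85 + 1.4 + 5.34 = 15.59.
Equity: weight = 8.85/15.59 = 0.5677; cost = 8%.
Preferred: weight = 1.4/15.59 = 0.0898; cost = 7.79%.
Mortgage bonds: weight = 5.34/15.59 = 0.3425; after-tax cost = 7.04% × (1 − 24%) = 5.3504%.
WACC = 0.5677 × 8.0000% + 0.0898 × 7.7900% + 0.3425 × 5.3504% = 7.0736%.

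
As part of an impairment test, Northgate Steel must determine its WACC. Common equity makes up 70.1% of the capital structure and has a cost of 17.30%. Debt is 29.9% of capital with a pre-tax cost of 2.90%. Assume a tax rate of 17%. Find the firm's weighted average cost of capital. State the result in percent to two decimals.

12.85%

After-tax cost of debt = 2.9% × (1 − 17%) = 2.4070%.
WACC = 0.701 × 17.3000% + 0.299 × 2.4070% = 12.8470%.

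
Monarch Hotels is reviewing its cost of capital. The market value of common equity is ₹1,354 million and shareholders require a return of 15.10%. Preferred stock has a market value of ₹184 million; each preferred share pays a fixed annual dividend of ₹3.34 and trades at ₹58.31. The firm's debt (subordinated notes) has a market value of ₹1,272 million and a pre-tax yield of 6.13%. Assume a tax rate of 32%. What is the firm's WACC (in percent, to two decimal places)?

Cost of preferred: Rp = 3.34 / 58.31 = 5.7280%.
Total capital V = 1354 + 184 + 1272 = 2810.
Equity: weight = 1354/2810 = 0.4819; cost = 15.1%.
Preferred: weight = 184/2810 = 0.0655; cost = 5.728%.
Subordinated notes: weight = 1272/2810 = 0.4527; after-tax cost = 6.13% × (1 − 32%) = 4.1684%.
WACC = 0.4819 × 15.1000% + 0.0655 × 5.7280% + 0.4527 × 4.1684% = 9.5379%.

9.54%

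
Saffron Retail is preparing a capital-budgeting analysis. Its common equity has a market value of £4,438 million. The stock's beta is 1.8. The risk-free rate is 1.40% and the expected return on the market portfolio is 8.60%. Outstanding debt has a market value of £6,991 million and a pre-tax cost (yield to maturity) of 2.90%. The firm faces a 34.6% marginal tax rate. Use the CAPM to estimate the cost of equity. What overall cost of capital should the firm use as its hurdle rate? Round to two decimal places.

6.74%

Market risk premium = 8.6% − 1.4% = 7.2%.
Cost of equity via CAPM: Re = 1.4% + 1.8 × 7.2% = 14.3600%.
Total capital V = 4438 + 6991 = 11429.
Equity: weight = 4438/11429 = 0.3883; cost = 14.36%.
Debt: weight = 6991/11429 = 0.6117; after-tax cost = 2.9% × (1 − 34.6%) = 1.8966%.
WACC = 0.3883 × 14.3600% + 0.6117 × 1.8966% = 6.7363%.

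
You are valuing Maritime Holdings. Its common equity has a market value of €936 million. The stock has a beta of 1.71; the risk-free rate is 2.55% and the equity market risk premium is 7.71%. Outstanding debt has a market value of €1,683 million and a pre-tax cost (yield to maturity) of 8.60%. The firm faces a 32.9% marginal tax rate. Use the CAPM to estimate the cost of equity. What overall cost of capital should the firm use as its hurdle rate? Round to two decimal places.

9.33%

Cost of equity via CAPM: Re = 2.55% + 1.71 × 7.71% = 15.7341%.
Total capital V = 936 + 1683 = 2619.
Equity: weight = 936/2619 = 0.3574; cost = 15.7341%.
Debt: weight = 1683/2619 = 0.6426; after-tax cost = 8.6% × (1 − 32.9%) = 5.7706%.
WACC = 0.3574 × 15.7341% + 0.6426 × 5.7706% = 9.3314%.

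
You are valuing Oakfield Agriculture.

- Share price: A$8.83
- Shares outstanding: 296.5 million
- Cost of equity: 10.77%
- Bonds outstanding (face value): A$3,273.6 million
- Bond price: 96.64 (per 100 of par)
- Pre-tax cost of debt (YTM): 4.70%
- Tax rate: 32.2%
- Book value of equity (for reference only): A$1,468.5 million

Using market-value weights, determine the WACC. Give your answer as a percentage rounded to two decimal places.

6.62%

Market value of equity E = 8.83 × 296.5m = 2618.095m. Market value of debt D = 3273.6m × 96.64/100 = 3163.60704m.
Total capital V = 2618.095 + 3163.60704 = 5781.70204.
Equity: weight = 2618.095/5781.70204 = 0.4528; cost = 10.77%.
Bonds outstanding: weight = 3163.60704/5781.70204 = 0.5472; after-tax cost = 4.7% × (1 − 32.2%) = 3.1866%.
WACC = 0.4528 × 10.7700% + 0.5472 × 3.1866% = 6.6205%.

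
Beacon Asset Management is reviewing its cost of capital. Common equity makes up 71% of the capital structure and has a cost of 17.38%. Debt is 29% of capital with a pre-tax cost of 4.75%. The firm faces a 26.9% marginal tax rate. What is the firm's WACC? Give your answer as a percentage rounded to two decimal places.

After-tax cost of debt = 4.75% × (1 − 26.9%) = 3.4723%.
WACC = 0.710 × 17.3800% + 0.290 × 3.4723% = 13.3468%.

13.35%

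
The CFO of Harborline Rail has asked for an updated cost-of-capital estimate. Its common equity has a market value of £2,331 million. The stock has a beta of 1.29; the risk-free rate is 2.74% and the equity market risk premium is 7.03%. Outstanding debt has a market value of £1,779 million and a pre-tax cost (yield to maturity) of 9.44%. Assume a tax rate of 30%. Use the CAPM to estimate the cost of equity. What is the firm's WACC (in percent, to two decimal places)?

9.56%

Cost of equity via CAPM: Re = 2.74% + 1.29 × 7.03% = 11.8087%.
Total capital V = 2331 + 1779 = 4110.
Equity: weight = 2331/4110 = 0.5672; cost = 11.8087%.
Debt: weight = 1779/4110 = 0.4328; after-tax cost = 9.44% × (1 − 30%) = 6.6080%.
WACC = 0.5672 × 11.8087% + 0.4328 × 6.6080% = 9.5576%.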